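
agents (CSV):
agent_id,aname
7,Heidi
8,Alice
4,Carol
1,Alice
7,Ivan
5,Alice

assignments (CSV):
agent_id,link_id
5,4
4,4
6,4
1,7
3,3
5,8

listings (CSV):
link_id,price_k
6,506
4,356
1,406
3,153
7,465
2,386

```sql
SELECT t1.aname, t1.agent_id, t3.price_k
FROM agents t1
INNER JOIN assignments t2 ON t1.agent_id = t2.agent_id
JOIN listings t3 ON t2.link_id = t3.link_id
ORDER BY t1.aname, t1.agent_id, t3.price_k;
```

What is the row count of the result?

3

Step 1 — t1 INNER JOIN t2 on agent_id → 4 row(s).
Then INNER JOIN `listings t3` on link_id: keep only rows whose t2.link_id appears in t3.
Result: 3 row(s).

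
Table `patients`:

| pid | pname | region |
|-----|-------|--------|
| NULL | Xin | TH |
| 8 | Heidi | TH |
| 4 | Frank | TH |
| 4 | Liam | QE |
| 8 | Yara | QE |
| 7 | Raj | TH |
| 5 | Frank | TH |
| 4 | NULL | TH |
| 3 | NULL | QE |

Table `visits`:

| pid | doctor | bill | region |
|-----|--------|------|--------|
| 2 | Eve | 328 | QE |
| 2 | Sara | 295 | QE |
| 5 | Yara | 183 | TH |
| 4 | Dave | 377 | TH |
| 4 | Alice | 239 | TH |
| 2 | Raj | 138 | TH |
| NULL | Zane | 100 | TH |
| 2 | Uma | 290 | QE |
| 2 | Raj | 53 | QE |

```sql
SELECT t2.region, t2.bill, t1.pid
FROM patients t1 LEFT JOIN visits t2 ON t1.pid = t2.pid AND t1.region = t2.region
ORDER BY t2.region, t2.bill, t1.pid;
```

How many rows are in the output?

LEFT JOIN keeps every row from `patients`; unmatched rows get NULL for `visits`'s columns.
Matching on t1.pid = t2.pid AND t1.region = t2.region. A NULL in a compared column never satisfies the condition.
- t1 (pid=NULL, region=TH) has no partner → padded with NULL.
- t1 (pid=8, region=TH) has no partner → padded with NULL.
- t1 (pid=4, region=TH) pairs with 2 row(s) of t2.
- t1 (pid=4, region=QE) has no partner → padded with NULL.
- t1 (pid=8, region=QE) has no partner → padded with NULL.
- t1 (pid=7, region=TH) has no partner → padded with NULL.
- t1 (pid=5, region=TH) pairs with 1 row(s) of t2.
- t1 (pid=4, region=TH) pairs with 2 row(s) of t2.
- t1 (pid=3, region=QE) has no partner → padded with NULL.
Total: 5 matched + 6 padded = 11 rows.

11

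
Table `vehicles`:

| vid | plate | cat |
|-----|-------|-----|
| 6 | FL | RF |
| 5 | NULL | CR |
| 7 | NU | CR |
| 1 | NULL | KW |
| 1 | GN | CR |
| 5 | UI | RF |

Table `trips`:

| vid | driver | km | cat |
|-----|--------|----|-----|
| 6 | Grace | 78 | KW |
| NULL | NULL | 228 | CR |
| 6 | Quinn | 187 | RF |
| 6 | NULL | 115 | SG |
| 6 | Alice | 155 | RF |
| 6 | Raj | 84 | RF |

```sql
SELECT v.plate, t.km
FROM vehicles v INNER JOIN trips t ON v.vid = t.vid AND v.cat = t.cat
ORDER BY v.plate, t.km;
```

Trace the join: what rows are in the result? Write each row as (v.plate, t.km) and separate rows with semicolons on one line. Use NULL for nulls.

(FL, 84); (FL, 155); (FL, 187)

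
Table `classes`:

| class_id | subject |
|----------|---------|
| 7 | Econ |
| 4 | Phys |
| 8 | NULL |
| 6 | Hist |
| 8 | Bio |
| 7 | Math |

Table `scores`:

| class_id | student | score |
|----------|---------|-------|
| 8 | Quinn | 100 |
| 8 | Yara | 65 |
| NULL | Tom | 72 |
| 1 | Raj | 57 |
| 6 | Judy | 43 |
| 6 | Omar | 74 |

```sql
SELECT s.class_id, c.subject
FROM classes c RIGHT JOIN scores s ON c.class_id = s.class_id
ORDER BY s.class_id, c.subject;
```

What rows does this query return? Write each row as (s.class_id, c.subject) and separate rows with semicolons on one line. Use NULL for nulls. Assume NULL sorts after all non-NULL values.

RIGHT JOIN keeps every row from `scores`; unmatched rows get NULL for `classes`'s columns.
Matching on c.class_id = s.class_id. A NULL in a compared column never satisfies the condition.
Matched pairs: 6; unmatched s rows kept: 2.

(1, NULL); (6, Hist); (6, Hist); (8, Bio); (8, Bio); (8, NULL); (8, NULL); (NULL, NULL)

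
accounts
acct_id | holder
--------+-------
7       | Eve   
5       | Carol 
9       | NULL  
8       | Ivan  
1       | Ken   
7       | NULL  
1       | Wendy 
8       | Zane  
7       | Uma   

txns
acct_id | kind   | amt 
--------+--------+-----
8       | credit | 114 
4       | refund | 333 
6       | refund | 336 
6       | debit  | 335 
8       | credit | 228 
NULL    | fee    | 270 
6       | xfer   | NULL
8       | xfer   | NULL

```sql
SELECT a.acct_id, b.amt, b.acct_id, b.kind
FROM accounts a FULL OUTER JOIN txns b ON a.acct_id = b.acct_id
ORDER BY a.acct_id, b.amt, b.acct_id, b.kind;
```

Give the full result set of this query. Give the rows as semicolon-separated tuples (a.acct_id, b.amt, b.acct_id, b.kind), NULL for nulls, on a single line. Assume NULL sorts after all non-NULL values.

(1, NULL, NULL, NULL); (1, NULL, NULL, NULL); (5, NULL, NULL, NULL); (7, NULL, NULL, NULL); (7, NULL, NULL, NULL); (7, NULL, NULL, NULL); (8, 114, 8, credit); (8, 114, 8, credit); (8, 228, 8, credit); (8, 228, 8, credit); (8, NULL, 8, xfer); (8, NULL, 8, xfer); (9, NULL, NULL, NULL); (NULL, 270, NULL, fee); (NULL, 333, 4, refund); (NULL, 335, 6, debit); (NULL, 336, 6, refund); (NULL, NULL, 6, xfer)

FULL OUTER JOIN keeps every row from both sides; unmatched rows get NULL for the other side's columns.
Matching on a.acct_id = b.acct_id. A NULL in a compared column never satisfies the condition.
- a[0] acct_id=7 → no match; kept with NULLs on the b side.
- a[1] acct_id=5 → no match; kept with NULLs on the b side.
- a[2] acct_id=9 → no match; kept with NULLs on the b side.
- a[3] acct_id=8 → 3 match(es) in b → 3 row(s).
- a[4] acct_id=1 → no match; kept with NULLs on the b side.
- a[5] acct_id=7 → no match; kept with NULLs on the b side.
- a[6] acct_id=1 → no match; kept with NULLs on the b side.
- a[7] acct_id=8 → 3 match(es) in b → 3 row(s).
- a[8] acct_id=7 → no match; kept with NULLs on the b side.
- 5 row(s) from b found no a partner → padded with NULL.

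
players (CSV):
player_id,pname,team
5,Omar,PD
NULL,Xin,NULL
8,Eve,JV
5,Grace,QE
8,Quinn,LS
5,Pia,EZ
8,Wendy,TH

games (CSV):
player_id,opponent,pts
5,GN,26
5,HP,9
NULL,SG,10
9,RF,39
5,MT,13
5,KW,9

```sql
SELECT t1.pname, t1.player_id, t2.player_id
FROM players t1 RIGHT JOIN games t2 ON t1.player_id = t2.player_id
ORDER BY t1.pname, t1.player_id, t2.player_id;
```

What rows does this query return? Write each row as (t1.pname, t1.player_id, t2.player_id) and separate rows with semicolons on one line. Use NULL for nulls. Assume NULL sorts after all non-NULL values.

RIGHT JOIN keeps every row from `games`; unmatched rows get NULL for `players`'s columns.
Matching on t1.player_id = t2.player_id. A NULL in a compared column never satisfies the condition.
Matched pairs: 12; unmatched t2 rows kept: 2.

(Grace, 5, 5); (Grace, 5, 5); (Grace, 5, 5); (Grace, 5, 5); (Omar, 5, 5); (Omar, 5, 5); (Omar, 5, 5); (Omar, 5, 5); (Pia, 5, 5); (Pia, 5, 5); (Pia, 5, 5); (Pia, 5, 5); (NULL, NULL, 9); (NULL, NULL, NULL)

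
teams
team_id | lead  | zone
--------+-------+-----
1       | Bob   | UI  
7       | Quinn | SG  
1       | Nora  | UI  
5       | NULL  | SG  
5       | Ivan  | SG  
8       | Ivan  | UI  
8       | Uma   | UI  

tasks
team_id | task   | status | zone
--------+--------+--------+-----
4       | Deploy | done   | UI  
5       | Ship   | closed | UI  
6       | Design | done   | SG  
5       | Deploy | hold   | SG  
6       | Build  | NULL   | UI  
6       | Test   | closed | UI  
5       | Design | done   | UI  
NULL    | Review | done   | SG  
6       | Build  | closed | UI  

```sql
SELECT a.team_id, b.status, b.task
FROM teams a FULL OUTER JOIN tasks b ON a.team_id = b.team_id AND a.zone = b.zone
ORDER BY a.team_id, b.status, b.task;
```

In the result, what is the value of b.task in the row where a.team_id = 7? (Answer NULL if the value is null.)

NULL

FULL OUTER JOIN keeps every row from both sides; unmatched rows get NULL for the other side's columns.
Matching on a.team_id = b.team_id AND a.zone = b.zone. A NULL in a compared column never satisfies the condition.
Matched pairs: 2; unmatched a rows kept: 5; unmatched b rows kept: 8.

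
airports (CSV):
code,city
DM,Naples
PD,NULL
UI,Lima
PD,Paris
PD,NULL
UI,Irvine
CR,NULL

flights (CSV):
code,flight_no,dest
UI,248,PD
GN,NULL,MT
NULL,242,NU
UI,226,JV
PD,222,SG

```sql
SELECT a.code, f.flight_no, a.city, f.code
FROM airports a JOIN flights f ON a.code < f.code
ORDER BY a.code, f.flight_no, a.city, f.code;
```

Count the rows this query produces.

14

INNER JOIN keeps only pairs where the ON condition holds.
Matching on a.code < f.code. A NULL in a compared column never satisfies the condition.
- a[0] code=DM → 4 match(es) in f → 4 row(s).
- a[1] code=PD → 2 match(es) in f → 2 row(s).
- a[2] code=UI → no match; dropped.
- a[3] code=PD → 2 match(es) in f → 2 row(s).
- a[4] code=PD → 2 match(es) in f → 2 row(s).
- a[5] code=UI → no match; dropped.
- a[6] code=CR → 4 match(es) in f → 4 row(s).
Total: 14 rows.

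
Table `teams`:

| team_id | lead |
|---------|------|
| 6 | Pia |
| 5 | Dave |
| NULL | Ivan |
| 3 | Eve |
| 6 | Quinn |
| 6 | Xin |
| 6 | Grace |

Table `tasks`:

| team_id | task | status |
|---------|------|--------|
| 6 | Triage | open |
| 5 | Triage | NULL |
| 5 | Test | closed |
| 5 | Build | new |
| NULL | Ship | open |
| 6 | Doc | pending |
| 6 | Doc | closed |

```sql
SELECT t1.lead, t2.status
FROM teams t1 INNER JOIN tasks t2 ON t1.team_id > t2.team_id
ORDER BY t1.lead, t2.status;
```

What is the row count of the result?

12

INNER JOIN keeps only pairs where the ON condition holds.
Matching on t1.team_id > t2.team_id. A NULL in a compared column never satisfies the condition.
- t1 row (team_id=6): matches 3 t2 row(s) → 3 output row(s).
- t1 row (team_id=5): no match → dropped.
- t1 row (team_id=NULL): no match → dropped.
- t1 row (team_id=3): no match → dropped.
- t1 row (team_id=6): matches 3 t2 row(s) → 3 output row(s).
- t1 row (team_id=6): matches 3 t2 row(s) → 3 output row(s).
- t1 row (team_id=6): matches 3 t2 row(s) → 3 output row(s).
Total: 12 rows.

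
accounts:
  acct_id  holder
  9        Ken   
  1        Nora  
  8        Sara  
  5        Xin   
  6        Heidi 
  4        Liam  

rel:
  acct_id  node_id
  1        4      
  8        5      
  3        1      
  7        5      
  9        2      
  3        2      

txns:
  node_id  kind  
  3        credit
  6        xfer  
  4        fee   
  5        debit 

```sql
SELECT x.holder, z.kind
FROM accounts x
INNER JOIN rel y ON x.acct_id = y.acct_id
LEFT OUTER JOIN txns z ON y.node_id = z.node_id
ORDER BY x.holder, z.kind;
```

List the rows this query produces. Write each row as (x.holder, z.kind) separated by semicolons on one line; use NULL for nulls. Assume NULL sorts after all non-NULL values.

Evaluate left to right. First `accounts x INNER JOIN rel y` on acct_id: 3 row(s).
Then LEFT JOIN `txns z` on node_id: each of those 3 rows is kept; rows whose y.node_id has no match in z get NULL for z's columns.

(Ken, NULL); (Nora, fee); (Sara, debit)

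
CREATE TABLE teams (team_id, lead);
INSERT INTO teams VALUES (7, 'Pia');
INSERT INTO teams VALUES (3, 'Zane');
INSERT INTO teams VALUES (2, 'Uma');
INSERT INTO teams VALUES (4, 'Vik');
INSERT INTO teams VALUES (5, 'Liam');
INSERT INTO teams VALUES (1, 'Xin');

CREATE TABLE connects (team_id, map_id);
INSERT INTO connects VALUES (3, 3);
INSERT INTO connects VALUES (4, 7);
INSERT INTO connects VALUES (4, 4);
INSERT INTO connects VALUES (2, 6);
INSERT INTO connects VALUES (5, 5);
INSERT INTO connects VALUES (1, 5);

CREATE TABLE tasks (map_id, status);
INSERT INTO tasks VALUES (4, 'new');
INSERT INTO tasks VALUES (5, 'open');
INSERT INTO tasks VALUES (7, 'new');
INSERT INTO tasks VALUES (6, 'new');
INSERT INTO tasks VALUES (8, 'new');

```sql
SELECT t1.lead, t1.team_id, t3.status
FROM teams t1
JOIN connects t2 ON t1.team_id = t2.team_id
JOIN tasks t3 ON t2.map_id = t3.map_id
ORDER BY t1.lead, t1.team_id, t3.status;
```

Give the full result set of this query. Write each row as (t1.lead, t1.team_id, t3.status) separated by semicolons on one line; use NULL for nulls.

(Liam, 5, open); (Uma, 2, new); (Vik, 4, new); (Vik, 4, new); (Xin, 1, open)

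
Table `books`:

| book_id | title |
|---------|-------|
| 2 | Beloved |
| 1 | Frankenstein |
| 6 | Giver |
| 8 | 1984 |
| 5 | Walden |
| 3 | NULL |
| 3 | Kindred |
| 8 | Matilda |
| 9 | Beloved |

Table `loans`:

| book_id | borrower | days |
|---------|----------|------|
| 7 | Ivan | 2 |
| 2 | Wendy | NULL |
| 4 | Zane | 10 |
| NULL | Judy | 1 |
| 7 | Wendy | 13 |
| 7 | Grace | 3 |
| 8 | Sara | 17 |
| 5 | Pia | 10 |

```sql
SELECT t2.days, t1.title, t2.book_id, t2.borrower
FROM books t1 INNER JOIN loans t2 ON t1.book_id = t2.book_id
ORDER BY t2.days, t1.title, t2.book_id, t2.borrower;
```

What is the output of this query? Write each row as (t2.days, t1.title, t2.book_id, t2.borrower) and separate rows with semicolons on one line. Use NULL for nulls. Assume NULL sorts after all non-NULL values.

(10, Walden, 5, Pia); (17, 1984, 8, Sara); (17, Matilda, 8, Sara); (NULL, Beloved, 2, Wendy)

INNER JOIN keeps only pairs where the ON condition holds.
Matching on t1.book_id = t2.book_id. A NULL in a compared column never satisfies the condition.
Matched pairs: 4.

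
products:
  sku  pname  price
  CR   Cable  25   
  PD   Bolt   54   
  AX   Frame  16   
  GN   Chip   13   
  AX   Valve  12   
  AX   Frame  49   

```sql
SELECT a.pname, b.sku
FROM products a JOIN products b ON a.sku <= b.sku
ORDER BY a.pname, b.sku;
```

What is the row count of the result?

24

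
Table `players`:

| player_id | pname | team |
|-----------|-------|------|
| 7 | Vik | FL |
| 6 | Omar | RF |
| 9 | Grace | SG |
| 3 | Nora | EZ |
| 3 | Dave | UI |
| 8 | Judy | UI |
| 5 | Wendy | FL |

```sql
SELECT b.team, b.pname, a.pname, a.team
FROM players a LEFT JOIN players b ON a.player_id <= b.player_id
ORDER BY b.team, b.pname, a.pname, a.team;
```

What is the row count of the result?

29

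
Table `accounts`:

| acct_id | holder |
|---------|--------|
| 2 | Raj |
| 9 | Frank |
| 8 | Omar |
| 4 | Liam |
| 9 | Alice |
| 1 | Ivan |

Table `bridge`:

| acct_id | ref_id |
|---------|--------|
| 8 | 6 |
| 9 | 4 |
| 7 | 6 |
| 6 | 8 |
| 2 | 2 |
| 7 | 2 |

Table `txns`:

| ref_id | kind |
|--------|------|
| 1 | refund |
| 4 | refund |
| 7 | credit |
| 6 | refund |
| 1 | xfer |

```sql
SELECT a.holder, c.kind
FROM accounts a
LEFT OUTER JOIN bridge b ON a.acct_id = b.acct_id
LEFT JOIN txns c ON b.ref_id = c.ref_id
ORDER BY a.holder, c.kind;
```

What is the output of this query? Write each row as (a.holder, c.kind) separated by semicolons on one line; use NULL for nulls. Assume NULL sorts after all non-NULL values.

(Alice, refund); (Frank, refund); (Ivan, NULL); (Liam, NULL); (Omar, refund); (Raj, NULL)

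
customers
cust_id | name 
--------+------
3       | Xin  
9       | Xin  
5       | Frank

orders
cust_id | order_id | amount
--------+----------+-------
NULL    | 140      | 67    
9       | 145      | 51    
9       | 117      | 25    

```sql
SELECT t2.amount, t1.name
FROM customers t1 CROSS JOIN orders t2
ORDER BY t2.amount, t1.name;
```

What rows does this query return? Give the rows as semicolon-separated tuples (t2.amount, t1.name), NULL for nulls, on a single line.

(25, Frank); (25, Xin); (25, Xin); (51, Frank); (51, Xin); (51, Xin); (67, Frank); (67, Xin); (67, Xin)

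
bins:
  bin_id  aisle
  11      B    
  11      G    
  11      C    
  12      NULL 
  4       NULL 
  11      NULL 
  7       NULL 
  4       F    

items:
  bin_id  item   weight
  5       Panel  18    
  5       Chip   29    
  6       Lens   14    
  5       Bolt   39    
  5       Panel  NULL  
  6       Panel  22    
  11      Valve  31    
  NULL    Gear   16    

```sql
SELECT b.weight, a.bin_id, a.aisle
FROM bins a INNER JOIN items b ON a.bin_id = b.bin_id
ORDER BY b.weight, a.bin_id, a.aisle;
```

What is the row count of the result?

INNER JOIN keeps only pairs where the ON condition holds.
Matching on a.bin_id = b.bin_id. A NULL in a compared column never satisfies the condition.
- a row (bin_id=11): matches 1 b row(s) → 1 output row(s).
- a row (bin_id=11): matches 1 b row(s) → 1 output row(s).
- a row (bin_id=11): matches 1 b row(s) → 1 output row(s).
- a row (bin_id=12): no match → dropped.
- a row (bin_id=4): no match → dropped.
- a row (bin_id=11): matches 1 b row(s) → 1 output row(s).
- a row (bin_id=7): no match → dropped.
- a row (bin_id=4): no match → dropped.
Total: 4 rows.

4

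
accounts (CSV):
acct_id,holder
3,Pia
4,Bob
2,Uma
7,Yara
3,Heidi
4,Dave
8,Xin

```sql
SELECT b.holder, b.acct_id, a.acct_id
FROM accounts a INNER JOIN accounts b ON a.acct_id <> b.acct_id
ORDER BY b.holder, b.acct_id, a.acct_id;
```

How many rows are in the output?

38

INNER JOIN keeps only pairs where the ON condition holds.
Matching on a.acct_id <> b.acct_id.
Matched pairs: 38.
Total: 38 rows.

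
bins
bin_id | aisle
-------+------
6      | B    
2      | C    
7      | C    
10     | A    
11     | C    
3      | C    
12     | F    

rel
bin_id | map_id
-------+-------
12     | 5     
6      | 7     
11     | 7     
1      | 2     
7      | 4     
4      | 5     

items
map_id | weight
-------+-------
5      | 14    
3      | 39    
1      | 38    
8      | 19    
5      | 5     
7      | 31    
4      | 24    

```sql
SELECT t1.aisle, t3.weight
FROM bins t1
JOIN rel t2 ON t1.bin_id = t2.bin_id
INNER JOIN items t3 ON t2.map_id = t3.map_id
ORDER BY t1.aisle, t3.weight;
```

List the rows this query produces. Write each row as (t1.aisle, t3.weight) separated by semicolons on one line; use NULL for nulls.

(B, 31); (C, 24); (C, 31); (F, 5); (F, 14)

Evaluate left to right. First `bins t1 INNER JOIN rel t2` on bin_id: 4 row(s).
Then INNER JOIN `items t3` on map_id: keep only rows whose t2.map_id appears in t3.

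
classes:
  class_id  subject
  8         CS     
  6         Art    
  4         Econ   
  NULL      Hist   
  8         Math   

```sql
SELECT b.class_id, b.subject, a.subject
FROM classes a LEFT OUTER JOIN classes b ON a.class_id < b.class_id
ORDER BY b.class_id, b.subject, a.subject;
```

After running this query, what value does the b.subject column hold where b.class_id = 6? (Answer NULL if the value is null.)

Art

LEFT JOIN keeps every row from `classes a`; unmatched rows get NULL for `classes b`'s columns.
Matching on a.class_id < b.class_id. A NULL in a compared column never satisfies the condition.
- a[0] class_id=8 → no match; kept with NULLs on the b side.
- a[1] class_id=6 → 2 match(es) in b → 2 row(s).
- a[2] class_id=4 → 3 match(es) in b → 3 row(s).
- a[3] class_id=NULL → no match; kept with NULLs on the b side.
- a[4] class_id=8 → no match; kept with NULLs on the b side.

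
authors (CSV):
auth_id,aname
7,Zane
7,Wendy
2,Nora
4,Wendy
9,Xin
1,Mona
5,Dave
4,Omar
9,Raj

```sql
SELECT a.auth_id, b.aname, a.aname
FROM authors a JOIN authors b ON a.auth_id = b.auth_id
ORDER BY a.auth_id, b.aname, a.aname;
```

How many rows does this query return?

INNER JOIN keeps only pairs where the ON condition holds.
Matching on a.auth_id = b.auth_id.
- a row (auth_id=7): matches 2 b row(s) → 2 output row(s).
- a row (auth_id=7): matches 2 b row(s) → 2 output row(s).
- a row (auth_id=2): matches 1 b row(s) → 1 output row(s).
- a row (auth_id=4): matches 2 b row(s) → 2 output row(s).
- a row (auth_id=9): matches 2 b row(s) → 2 output row(s).
- a row (auth_id=1): matches 1 b row(s) → 1 output row(s).
- a row (auth_id=5): matches 1 b row(s) → 1 output row(s).
- a row (auth_id=4): matches 2 b row(s) → 2 output row(s).
- a row (auth_id=9): matches 2 b row(s) → 2 output row(s).
Total: 15 rows.

15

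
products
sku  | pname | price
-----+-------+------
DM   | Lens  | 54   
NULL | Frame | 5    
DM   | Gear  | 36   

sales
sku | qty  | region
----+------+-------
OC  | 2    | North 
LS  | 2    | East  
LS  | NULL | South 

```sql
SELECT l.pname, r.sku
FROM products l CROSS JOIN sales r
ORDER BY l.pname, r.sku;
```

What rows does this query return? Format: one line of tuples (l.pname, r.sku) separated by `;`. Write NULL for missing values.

(Frame, LS); (Frame, LS); (Frame, OC); (Gear, LS); (Gear, LS); (Gear, OC); (Lens, LS); (Lens, LS); (Lens, OC)

CROSS JOIN pairs every row of `products` with every row of `sales`: 3 × 3 = 9 rows.
After projecting and ordering:
l.pname | r.sku
Frame | LS
Frame | LS
Frame | OC
Gear | LS
Gear | LS
Gear | OC
Lens | LS
Lens | LS
Lens | OC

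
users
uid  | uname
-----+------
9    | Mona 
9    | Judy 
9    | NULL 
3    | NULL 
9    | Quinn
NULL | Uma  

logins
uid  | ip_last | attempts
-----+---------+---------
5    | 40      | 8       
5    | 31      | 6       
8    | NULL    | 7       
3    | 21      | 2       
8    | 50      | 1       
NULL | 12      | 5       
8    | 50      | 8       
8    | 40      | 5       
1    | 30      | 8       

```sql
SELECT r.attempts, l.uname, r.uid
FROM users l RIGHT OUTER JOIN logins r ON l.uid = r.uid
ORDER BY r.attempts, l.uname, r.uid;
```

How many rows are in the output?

9

RIGHT JOIN keeps every row from `logins`; unmatched rows get NULL for `users`'s columns.
Matching on l.uid = r.uid. A NULL in a compared column never satisfies the condition.
- uid=9: no matching r row.
- uid=9: no matching r row.
- uid=9: no matching r row.
- uid=3: 1 matching r row(s), so 1 row(s) emitted.
- uid=9: no matching r row.
- uid=NULL: no matching r row.
- plus 8 unmatched r row(s), each kept with NULL l columns.
Total: 1 matched + 8 padded = 9 rows.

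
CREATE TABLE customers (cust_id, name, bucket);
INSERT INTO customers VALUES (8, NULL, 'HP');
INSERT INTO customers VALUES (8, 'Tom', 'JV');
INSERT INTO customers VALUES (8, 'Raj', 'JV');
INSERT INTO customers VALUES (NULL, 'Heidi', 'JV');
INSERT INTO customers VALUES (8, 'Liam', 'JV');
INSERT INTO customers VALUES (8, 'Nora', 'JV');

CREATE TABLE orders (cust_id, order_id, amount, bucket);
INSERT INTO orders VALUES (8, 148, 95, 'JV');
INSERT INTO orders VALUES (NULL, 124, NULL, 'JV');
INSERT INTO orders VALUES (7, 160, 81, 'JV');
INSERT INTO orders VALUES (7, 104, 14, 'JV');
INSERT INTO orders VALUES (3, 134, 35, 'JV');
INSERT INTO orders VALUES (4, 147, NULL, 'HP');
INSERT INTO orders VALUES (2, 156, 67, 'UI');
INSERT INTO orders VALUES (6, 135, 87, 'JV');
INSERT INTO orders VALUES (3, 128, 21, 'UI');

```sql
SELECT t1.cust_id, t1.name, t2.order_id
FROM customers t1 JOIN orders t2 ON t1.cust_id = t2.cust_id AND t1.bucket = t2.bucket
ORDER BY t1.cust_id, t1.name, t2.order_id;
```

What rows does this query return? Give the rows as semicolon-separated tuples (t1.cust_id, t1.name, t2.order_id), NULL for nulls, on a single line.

INNER JOIN keeps only pairs where the ON condition holds.
Matching on t1.cust_id = t2.cust_id AND t1.bucket = t2.bucket. A NULL in a compared column never satisfies the condition.
Matched pairs: 4.

(8, Liam, 148); (8, Nora, 148); (8, Raj, 148); (8, Tom, 148)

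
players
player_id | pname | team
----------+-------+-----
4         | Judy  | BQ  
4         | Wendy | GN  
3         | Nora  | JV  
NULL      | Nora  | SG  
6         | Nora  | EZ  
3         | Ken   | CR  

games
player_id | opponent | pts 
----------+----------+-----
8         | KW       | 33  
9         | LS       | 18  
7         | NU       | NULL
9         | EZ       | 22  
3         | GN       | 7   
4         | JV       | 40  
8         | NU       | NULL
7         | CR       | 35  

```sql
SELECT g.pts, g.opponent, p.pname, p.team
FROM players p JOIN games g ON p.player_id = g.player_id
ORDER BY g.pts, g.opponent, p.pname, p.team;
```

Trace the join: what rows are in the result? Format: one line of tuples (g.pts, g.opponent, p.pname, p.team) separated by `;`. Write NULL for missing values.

INNER JOIN keeps only pairs where the ON condition holds.
Matching on p.player_id = g.player_id. A NULL in a compared column never satisfies the condition.
- p row (player_id=4): matches 1 g row(s) → 1 output row(s).
- p row (player_id=4): matches 1 g row(s) → 1 output row(s).
- p row (player_id=3): matches 1 g row(s) → 1 output row(s).
- p row (player_id=NULL): no match → dropped.
- p row (player_id=6): no match → dropped.
- p row (player_id=3): matches 1 g row(s) → 1 output row(s).
After projecting and ordering:
g.pts | g.opponent | p.pname | p.team
7 | GN | Ken | CR
7 | GN | Nora | JV
40 | JV | Judy | BQ
40 | JV | Wendy | GN

(7, GN, Ken, CR); (7, GN, Nora, JV); (40, JV, Judy, BQ); (40, JV, Wendy, GN)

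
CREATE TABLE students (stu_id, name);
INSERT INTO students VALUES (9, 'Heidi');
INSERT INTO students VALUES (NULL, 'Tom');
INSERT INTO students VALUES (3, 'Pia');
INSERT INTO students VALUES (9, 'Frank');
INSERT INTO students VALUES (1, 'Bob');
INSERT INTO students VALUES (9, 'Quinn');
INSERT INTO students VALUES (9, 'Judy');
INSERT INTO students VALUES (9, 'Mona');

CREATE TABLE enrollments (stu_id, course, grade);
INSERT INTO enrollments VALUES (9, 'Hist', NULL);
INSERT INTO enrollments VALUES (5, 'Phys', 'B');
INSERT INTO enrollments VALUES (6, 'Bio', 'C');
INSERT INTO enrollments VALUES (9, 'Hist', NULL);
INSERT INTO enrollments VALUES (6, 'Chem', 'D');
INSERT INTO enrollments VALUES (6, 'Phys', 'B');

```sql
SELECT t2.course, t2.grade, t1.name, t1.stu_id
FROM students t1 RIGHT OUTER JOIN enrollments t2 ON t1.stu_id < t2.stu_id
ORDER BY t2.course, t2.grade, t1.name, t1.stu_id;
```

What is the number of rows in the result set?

12

RIGHT JOIN keeps every row from `enrollments`; unmatched rows get NULL for `students`'s columns.
Matching on t1.stu_id < t2.stu_id. A NULL in a compared column never satisfies the condition.
- t1[0] stu_id=9 → no match.
- t1[1] stu_id=NULL → no match.
- t1[2] stu_id=3 → 6 match(es) in t2 → 6 row(s).
- t1[3] stu_id=9 → no match.
- t1[4] stu_id=1 → 6 match(es) in t2 → 6 row(s).
- t1[5] stu_id=9 → no match.
- t1[6] stu_id=9 → no match.
- t1[7] stu_id=9 → no match.
- every t2 row matched at least one t1 row.
Total: 12 rows.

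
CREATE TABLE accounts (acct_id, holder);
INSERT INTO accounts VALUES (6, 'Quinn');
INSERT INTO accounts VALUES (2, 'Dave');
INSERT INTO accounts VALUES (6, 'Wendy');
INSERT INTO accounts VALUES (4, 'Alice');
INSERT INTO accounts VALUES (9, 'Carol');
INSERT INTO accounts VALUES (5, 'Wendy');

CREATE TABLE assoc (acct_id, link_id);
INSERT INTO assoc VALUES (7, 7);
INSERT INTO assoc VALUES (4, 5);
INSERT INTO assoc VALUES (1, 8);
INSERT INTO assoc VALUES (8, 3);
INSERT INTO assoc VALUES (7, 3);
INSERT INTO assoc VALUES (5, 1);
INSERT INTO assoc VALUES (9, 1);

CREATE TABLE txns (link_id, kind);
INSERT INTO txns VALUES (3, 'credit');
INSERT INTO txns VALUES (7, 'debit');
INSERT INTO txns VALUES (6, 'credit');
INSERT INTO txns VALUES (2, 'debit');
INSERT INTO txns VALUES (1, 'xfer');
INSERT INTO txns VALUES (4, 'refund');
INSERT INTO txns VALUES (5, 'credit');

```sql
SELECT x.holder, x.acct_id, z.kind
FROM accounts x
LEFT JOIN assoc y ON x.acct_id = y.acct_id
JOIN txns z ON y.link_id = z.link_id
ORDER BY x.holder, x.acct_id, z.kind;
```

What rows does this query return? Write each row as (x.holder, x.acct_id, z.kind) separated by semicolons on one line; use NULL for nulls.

(Alice, 4, credit); (Carol, 9, xfer); (Wendy, 5, xfer)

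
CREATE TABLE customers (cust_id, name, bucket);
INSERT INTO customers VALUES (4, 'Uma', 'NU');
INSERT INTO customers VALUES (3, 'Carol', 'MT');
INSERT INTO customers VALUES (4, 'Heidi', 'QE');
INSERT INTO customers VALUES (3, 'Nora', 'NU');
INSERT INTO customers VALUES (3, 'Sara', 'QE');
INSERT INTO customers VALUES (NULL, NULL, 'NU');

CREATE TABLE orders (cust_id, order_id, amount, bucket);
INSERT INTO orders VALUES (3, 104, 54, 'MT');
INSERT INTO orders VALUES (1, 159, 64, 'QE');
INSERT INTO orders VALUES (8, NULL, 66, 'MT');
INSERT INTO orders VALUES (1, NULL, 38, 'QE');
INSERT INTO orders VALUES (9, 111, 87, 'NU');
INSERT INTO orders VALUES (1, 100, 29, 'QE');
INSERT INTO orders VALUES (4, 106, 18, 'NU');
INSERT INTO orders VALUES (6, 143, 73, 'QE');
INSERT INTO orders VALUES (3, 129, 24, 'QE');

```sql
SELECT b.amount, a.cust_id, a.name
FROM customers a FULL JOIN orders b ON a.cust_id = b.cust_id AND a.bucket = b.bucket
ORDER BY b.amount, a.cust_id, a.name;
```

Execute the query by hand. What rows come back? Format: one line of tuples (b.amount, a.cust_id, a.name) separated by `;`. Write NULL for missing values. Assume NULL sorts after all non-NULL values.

FULL OUTER JOIN keeps every row from both sides; unmatched rows get NULL for the other side's columns.
Matching on a.cust_id = b.cust_id AND a.bucket = b.bucket. A NULL in a compared column never satisfies the condition.
Matched pairs: 3; unmatched a rows kept: 3; unmatched b rows kept: 6.

(18, 4, Uma); (24, 3, Sara); (29, NULL, NULL); (38, NULL, NULL); (54, 3, Carol); (64, NULL, NULL); (66, NULL, NULL); (73, NULL, NULL); (87, NULL, NULL); (NULL, 3, Nora); (NULL, 4, Heidi); (NULL, NULL, NULL)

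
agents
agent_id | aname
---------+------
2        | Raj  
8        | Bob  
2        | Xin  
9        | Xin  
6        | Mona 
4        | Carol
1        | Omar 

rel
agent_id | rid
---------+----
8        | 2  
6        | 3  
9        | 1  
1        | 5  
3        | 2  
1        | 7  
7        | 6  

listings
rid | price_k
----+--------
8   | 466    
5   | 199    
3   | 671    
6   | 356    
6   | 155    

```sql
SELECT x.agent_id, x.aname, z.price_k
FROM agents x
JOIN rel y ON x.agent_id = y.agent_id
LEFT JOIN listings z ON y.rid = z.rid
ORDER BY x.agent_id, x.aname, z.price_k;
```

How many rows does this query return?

Joins associate left-to-right: agents INNER JOIN rel on agent_id gives 5 intermediate row(s).
Then LEFT JOIN `listings z` on rid: each of those 5 rows is kept; rows whose y.rid has no match in z get NULL for z's columns.
Result: 5 row(s).

5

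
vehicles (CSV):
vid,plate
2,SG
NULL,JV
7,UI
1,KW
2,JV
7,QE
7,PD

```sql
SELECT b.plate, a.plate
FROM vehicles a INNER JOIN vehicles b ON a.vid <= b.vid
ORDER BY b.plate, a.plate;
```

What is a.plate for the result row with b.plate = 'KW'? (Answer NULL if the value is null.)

INNER JOIN keeps only pairs where the ON condition holds.
Matching on a.vid <= b.vid. A NULL in a compared column never satisfies the condition.
- a row (vid=2): matches 5 b row(s) → 5 output row(s).
- a row (vid=NULL): no match → dropped.
- a row (vid=7): matches 3 b row(s) → 3 output row(s).
- a row (vid=1): matches 6 b row(s) → 6 output row(s).
- a row (vid=2): matches 5 b row(s) → 5 output row(s).
- a row (vid=7): matches 3 b row(s) → 3 output row(s).
- a row (vid=7): matches 3 b row(s) → 3 output row(s).

KW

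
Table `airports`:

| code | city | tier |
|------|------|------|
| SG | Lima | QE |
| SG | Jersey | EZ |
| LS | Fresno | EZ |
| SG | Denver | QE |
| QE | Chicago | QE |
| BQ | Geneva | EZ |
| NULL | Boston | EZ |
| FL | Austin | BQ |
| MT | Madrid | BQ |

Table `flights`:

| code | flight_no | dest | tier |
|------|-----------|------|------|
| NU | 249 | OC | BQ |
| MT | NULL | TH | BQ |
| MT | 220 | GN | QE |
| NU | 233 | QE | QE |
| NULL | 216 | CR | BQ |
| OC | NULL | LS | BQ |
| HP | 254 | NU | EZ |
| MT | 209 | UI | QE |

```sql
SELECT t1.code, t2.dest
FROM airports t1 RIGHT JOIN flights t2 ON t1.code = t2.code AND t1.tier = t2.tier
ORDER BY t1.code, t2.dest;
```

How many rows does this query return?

RIGHT JOIN keeps every row from `flights`; unmatched rows get NULL for `airports`'s columns.
Matching on t1.code = t2.code AND t1.tier = t2.tier. A NULL in a compared column never satisfies the condition.
- t1 row (code=SG, tier=QE): no match.
- t1 row (code=SG, tier=EZ): no match.
- t1 row (code=LS, tier=EZ): no match.
- t1 row (code=SG, tier=QE): no match.
- t1 row (code=QE, tier=QE): no match.
- t1 row (code=BQ, tier=EZ): no match.
- t1 row (code=NULL, tier=EZ): no match.
- t1 row (code=FL, tier=BQ): no match.
- t1 row (code=MT, tier=BQ): matches 1 t2 row(s) → 1 output row(s).
- 7 row(s) from t2 found no t1 partner → padded with NULL.
Total: 1 matched + 7 padded = 8 rows.

8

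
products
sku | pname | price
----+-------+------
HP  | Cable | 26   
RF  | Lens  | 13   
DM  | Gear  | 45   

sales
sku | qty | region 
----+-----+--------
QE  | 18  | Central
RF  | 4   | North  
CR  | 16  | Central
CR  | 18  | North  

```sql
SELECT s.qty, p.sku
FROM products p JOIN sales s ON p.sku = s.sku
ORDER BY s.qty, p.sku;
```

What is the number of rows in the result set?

1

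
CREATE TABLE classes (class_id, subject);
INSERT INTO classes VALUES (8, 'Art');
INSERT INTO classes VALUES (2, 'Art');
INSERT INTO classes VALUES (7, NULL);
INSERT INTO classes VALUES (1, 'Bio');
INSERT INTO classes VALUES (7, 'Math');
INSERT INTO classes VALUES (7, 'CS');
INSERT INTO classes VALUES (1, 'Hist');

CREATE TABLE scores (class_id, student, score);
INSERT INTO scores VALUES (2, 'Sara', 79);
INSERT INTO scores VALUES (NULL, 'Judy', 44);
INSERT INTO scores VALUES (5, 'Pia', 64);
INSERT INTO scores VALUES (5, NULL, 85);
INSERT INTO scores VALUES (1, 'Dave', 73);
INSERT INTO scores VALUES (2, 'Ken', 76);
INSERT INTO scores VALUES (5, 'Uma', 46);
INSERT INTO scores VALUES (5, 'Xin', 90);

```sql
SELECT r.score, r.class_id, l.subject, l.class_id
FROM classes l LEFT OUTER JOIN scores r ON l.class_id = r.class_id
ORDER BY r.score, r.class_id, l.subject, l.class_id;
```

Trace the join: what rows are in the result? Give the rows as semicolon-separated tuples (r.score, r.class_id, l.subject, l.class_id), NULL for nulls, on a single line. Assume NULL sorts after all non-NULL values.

(73, 1, Bio, 1); (73, 1, Hist, 1); (76, 2, Art, 2); (79, 2, Art, 2); (NULL, NULL, Art, 8); (NULL, NULL, CS, 7); (NULL, NULL, Math, 7); (NULL, NULL, NULL, 7)

LEFT JOIN keeps every row from `classes`; unmatched rows get NULL for `scores`'s columns.
Matching on l.class_id = r.class_id. A NULL in a compared column never satisfies the condition.
- l row (class_id=8): no match → kept, r columns NULL.
- l row (class_id=2): matches 2 r row(s) → 2 output row(s).
- l row (class_id=7): no match → kept, r columns NULL.
- l row (class_id=1): matches 1 r row(s) → 1 output row(s).
- l row (class_id=7): no match → kept, r columns NULL.
- l row (class_id=7): no match → kept, r columns NULL.
- l row (class_id=1): matches 1 r row(s) → 1 output row(s).
After projecting and ordering:
r.score | r.class_id | l.subject | l.class_id
73 | 1 | Bio | 1
73 | 1 | Hist | 1
76 | 2 | Art | 2
79 | 2 | Art | 2
NULL | NULL | Art | 8
NULL | NULL | CS | 7
NULL | NULL | Math | 7
NULL | NULL | NULL | 7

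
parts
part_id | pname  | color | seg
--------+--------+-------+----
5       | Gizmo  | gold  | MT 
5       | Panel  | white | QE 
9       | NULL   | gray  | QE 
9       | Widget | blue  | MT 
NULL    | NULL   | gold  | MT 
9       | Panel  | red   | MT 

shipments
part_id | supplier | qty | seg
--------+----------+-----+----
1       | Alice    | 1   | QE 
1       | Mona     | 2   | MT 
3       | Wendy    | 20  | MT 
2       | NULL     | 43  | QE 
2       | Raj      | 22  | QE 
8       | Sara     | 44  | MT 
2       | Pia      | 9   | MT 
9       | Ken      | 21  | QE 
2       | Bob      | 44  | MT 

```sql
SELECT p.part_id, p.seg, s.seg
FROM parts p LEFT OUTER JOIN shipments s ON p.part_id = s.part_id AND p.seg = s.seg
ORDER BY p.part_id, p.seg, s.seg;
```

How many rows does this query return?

6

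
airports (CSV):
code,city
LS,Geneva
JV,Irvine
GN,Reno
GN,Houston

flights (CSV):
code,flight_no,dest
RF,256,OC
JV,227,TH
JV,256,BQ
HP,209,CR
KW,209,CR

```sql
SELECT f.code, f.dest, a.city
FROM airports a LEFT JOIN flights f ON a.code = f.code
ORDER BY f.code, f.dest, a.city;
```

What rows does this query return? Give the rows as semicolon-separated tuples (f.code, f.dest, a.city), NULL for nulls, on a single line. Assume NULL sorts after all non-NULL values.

LEFT JOIN keeps every row from `airports`; unmatched rows get NULL for `flights`'s columns.
Matching on a.code = f.code.
- a (code=LS) has no partner → padded with NULL.
- a (code=JV) pairs with 2 row(s) of f.
- a (code=GN) has no partner → padded with NULL.
- a (code=GN) has no partner → padded with NULL.
After projecting and ordering:
f.code | f.dest | a.city
JV | BQ | Irvine
JV | TH | Irvine
NULL | NULL | Geneva
NULL | NULL | Houston
NULL | NULL | Reno

(JV, BQ, Irvine); (JV, TH, Irvine); (NULL, NULL, Geneva); (NULL, NULL, Houston); (NULL, NULL, Reno)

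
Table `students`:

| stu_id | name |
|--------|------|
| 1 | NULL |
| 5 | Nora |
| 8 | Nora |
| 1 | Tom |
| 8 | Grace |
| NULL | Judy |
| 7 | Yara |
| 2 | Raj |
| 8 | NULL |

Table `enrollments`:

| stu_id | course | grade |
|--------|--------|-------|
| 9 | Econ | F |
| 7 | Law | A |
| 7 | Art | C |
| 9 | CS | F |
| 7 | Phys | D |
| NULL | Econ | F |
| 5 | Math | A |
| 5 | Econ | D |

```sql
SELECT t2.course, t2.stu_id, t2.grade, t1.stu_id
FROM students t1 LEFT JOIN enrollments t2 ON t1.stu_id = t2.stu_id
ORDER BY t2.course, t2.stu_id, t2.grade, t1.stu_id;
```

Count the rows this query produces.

12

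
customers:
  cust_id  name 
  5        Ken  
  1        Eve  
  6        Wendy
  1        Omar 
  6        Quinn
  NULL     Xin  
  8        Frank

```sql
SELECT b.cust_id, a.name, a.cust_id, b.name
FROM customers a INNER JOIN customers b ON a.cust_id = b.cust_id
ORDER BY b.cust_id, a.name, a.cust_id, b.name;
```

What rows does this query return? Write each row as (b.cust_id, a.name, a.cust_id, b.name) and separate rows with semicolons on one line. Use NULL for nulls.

INNER JOIN keeps only pairs where the ON condition holds.
Matching on a.cust_id = b.cust_id. A NULL in a compared column never satisfies the condition.
- cust_id=5: 1 matching b row(s), so 1 row(s) emitted.
- cust_id=1: 2 matching b row(s), so 2 row(s) emitted.
- cust_id=6: 2 matching b row(s), so 2 row(s) emitted.
- cust_id=1: 2 matching b row(s), so 2 row(s) emitted.
- cust_id=6: 2 matching b row(s), so 2 row(s) emitted.
- cust_id=NULL: no matching b row, dropped.
- cust_id=8: 1 matching b row(s), so 1 row(s) emitted.
After projecting and ordering:
b.cust_id | a.name | a.cust_id | b.name
1 | Eve | 1 | Eve
1 | Eve | 1 | Omar
1 | Omar | 1 | Eve
1 | Omar | 1 | Omar
5 | Ken | 5 | Ken
6 | Quinn | 6 | Quinn
6 | Quinn | 6 | Wendy
6 | Wendy | 6 | Quinn
6 | Wendy | 6 | Wendy
8 | Frank | 8 | Frank

(1, Eve, 1, Eve); (1, Eve, 1, Omar); (1, Omar, 1, Eve); (1, Omar, 1, Omar); (5, Ken, 5, Ken); (6, Quinn, 6, Quinn); (6, Quinn, 6, Wendy); (6, Wendy, 6, Quinn); (6, Wendy, 6, Wendy); (8, Frank, 8, Frank)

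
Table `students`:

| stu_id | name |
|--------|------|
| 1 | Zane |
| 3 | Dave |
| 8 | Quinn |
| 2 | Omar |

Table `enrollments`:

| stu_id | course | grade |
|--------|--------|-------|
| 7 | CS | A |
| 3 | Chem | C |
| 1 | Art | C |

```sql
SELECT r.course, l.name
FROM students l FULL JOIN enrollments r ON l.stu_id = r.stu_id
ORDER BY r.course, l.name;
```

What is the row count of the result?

5

FULL OUTER JOIN keeps every row from both sides; unmatched rows get NULL for the other side's columns.
Matching on l.stu_id = r.stu_id.
- stu_id=1: 1 matching r row(s), so 1 row(s) emitted.
- stu_id=3: 1 matching r row(s), so 1 row(s) emitted.
- stu_id=8: no r row matches, row kept with r columns NULL.
- stu_id=2: no r row matches, row kept with r columns NULL.
- plus 1 unmatched r row(s), each kept with NULL l columns.
Total: 2 matched + 3 padded = 5 rows.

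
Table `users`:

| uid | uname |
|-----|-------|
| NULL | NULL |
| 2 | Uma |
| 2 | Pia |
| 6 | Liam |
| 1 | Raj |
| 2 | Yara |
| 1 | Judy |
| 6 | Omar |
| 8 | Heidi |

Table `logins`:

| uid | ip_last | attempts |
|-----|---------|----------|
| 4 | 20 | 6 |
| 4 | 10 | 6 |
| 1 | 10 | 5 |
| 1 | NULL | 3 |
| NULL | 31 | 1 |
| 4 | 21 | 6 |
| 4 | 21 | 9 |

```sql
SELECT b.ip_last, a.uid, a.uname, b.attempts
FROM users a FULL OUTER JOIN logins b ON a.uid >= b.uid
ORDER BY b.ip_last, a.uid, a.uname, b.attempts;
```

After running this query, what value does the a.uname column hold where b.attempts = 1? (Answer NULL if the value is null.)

NULL

FULL OUTER JOIN keeps every row from both sides; unmatched rows get NULL for the other side's columns.
Matching on a.uid >= b.uid. A NULL in a compared column never satisfies the condition.
- uid=NULL: no b row matches, row kept with b columns NULL.
- uid=2: 2 matching b row(s), so 2 row(s) emitted.
- uid=2: 2 matching b row(s), so 2 row(s) emitted.
- uid=6: 6 matching b row(s), so 6 row(s) emitted.
- uid=1: 2 matching b row(s), so 2 row(s) emitted.
- uid=2: 2 matching b row(s), so 2 row(s) emitted.
- uid=1: 2 matching b row(s), so 2 row(s) emitted.
- uid=6: 6 matching b row(s), so 6 row(s) emitted.
- uid=8: 6 matching b row(s), so 6 row(s) emitted.
- plus 1 unmatched b row(s), each kept with NULL a columns.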